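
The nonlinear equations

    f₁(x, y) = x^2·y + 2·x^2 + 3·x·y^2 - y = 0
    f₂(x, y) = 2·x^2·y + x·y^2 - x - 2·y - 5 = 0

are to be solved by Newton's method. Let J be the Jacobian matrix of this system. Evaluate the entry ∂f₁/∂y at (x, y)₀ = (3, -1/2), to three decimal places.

∂f₁/∂y = x^2 + 6·x·y - 1.
At (3, -1/2) this is -1.000.

-1.000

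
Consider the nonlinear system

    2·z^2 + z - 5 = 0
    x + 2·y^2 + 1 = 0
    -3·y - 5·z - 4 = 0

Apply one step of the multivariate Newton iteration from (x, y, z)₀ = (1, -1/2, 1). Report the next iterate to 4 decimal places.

At (1, -1/2, 1): F = (-2.0000, 2.5000, -7.5000).
Jacobian J = [[0, 0, 4·z + 1], [1, 4·y, 0], [0, -3, -5]].
At the point, J = [[0.0000, 0.0000, 5.0000], [1.0000, -2.0000, 0.0000], [0.0000, -3.0000, -5.0000]] (det J = -15.0000).
Solving J·Δ = −F gives Δ = (-8.8333, -3.1667, 0.4000).
Then the next iterate is (x, y, z)₁ = (-7.8333, -3.6667, 1.4000).

(-7.8333, -3.6667, 1.4000)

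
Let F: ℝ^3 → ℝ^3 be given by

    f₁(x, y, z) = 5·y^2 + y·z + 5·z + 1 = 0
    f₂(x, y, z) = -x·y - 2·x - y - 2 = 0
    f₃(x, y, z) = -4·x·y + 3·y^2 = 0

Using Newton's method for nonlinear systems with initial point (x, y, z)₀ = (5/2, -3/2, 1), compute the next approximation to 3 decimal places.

(-1.086, -1.488, -3.451)

At (5/2, -3/2, 1): F = (15.750, -1.750, 21.750).
Jacobian J = [[0, 10·y + z, y + 5], [-y - 2, -x - 1, 0], [-4·y, -4·x + 6·y, 0]].
At the point, J = [[0.000, -14.000, 3.500], [-0.500, -3.500, 0.000], [6.000, -19.000, 0.000]] (det J = 106.750).
Solving J·Δ = −F gives Δ = (-3.586, 0.012, -4.451).
Then the next iterate is (x, y, z)₁ = (-1.086, -1.488, -3.451).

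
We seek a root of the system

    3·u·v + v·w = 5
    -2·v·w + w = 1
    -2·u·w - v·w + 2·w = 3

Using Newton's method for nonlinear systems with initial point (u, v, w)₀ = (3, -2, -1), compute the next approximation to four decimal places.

At (3, -2, -1): F = (-21.0000, -6.0000, -1.0000).
Jacobian J = [[3·v, 3·u + w, v], [0, -2·w, -2·v + 1], [-2·w, -w, -2·u - v + 2]].
At the point, J = [[-6.0000, 8.0000, -2.0000], [0.0000, 2.0000, 5.0000], [2.0000, 1.0000, -2.0000]] (det J = 142.0000).
Solving J·Δ = −F gives Δ = (-0.4296, 2.3662, 0.2535).
Then the next iterate is (u, v, w)₁ = (2.5704, 0.3662, -0.7465).

(2.5704, 0.3662, -0.7465)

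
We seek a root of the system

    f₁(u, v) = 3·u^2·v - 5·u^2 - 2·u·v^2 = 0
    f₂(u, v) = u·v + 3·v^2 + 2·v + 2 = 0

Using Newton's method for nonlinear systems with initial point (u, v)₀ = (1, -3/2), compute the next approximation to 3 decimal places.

(0.704, -0.718)

At (1, -3/2): F = (-14.000, 4.250).
Jacobian J = [[6·u·v - 10·u - 2·v^2, 3·u^2 - 4·u·v], [v, u + 6·v + 2]].
At the point, J = [[-23.500, 9.000], [-1.500, -6.000]] (det J = 154.500).
Solving J·Δ = −F gives Δ = (-0.296, 0.782).
Then the next iterate is (u, v)₁ = (0.704, -0.718).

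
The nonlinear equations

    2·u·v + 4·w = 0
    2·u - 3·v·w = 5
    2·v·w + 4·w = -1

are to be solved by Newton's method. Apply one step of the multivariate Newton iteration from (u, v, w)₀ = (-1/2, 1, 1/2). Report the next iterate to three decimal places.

(5.125, 6.750, -1.125)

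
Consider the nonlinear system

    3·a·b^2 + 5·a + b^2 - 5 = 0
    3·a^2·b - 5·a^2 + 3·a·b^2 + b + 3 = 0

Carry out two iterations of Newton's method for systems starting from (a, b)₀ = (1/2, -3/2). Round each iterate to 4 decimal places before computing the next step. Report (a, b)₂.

At (1/2, -3/2): F = (3.1250, 2.5000).
Jacobian J = [[3·b^2 + 5, 6·a·b + 2·b], [6·a·b - 10·a + 3·b^2, 3·a^2 + 6·a·b + 1]].
At the point, J = [[11.7500, -7.5000], [-2.7500, -2.7500]] (det J = -52.9375).
Solving J·Δ = −F gives Δ = (0.1919, 0.7172).
Then the next iterate is (a, b)₁ = (0.6919, -0.7828).
Round to (0.6919, -0.7828) and repeat: F = (0.344215, -0.028728), J = [[6.838328, -4.815316], [-8.330388, -0.813539]].
Δ = (-0.0092, 0.0585), so (a, b)₂ = (0.6827, -0.7243).

(0.6827, -0.7243)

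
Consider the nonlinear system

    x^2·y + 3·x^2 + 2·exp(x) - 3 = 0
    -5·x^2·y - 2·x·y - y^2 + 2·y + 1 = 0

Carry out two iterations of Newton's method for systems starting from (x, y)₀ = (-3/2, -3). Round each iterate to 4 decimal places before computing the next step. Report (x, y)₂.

(-1.0361, -1.1385)

At (-3/2, -3): F = (-2.553740, 10.7500).
Jacobian J = [[2·x·y + 6·x + 2·exp(x), x^2], [-10·x·y - 2·y, -5·x^2 - 2·x - 2·y + 2]].
At the point, J = [[0.446260, 2.2500], [-39.0000, -0.2500]] (det J = 87.638435).
Solving J·Δ = −F gives Δ = (0.2687, 1.0817).
Then the next iterate is (x, y)₁ = (-1.2313, -1.9183).
Round to (-1.2313, -1.9183) and repeat: F = (-0.776209, 3.301190), J = [[-2.079969, 1.516100], [-19.783428, 0.718702]].
Δ = (0.1952, 0.7798), so (x, y)₂ = (-1.0361, -1.1385).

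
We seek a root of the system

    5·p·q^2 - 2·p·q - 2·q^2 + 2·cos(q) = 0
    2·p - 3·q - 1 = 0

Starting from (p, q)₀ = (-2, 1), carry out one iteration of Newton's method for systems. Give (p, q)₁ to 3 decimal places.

At (-2, 1): F = (-6.91940, -8.000).
Jacobian J = [[5·q^2 - 2·q, 10·p·q - 2·p - 4·q - 2·sin(q)], [2, -3]].
At the point, J = [[3.000, -21.68294], [2.000, -3.000]] (det J = 34.36588).
Solving J·Δ = −F gives Δ = (4.444, 0.296).
Then the next iterate is (p, q)₁ = (2.444, 1.296).

(2.444, 1.296)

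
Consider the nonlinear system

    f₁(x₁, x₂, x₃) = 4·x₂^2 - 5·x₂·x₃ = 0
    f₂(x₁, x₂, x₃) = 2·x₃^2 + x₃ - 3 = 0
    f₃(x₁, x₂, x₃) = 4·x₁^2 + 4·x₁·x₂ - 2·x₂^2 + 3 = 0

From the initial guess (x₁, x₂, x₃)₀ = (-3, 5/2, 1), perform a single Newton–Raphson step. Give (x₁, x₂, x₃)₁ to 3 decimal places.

(-1.940, 1.667, 1.000)

At (-3, 5/2, 1): F = (12.500, 0.000, -3.500).
Jacobian J = [[0, 8·x₂ - 5·x₃, -5·x₂], [0, 0, 4·x₃ + 1], [8·x₁ + 4·x₂, 4·x₁ - 4·x₂, 0]].
At the point, J = [[0.000, 15.000, -12.500], [0.000, 0.000, 5.000], [-14.000, -22.000, 0.000]] (det J = -1050.000).
Solving J·Δ = −F gives Δ = (1.060, -0.833, 0.000).
Then the next iterate is (x₁, x₂, x₃)₁ = (-1.940, 1.667, 1.000).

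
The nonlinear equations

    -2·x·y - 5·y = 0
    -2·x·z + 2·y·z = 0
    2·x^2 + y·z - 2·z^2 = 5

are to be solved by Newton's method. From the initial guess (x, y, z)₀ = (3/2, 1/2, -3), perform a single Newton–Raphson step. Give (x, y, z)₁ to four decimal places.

(0.7227, 0.0972, -1.1236)

At (3/2, 1/2, -3): F = (-4.0000, 6.0000, -20.0000).
Jacobian J = [[-2·y, -2·x - 5, 0], [-2·z, 2·z, -2·x + 2·y], [4·x, z, y - 4·z]].
At the point, J = [[-1.0000, -8.0000, 0.0000], [6.0000, -6.0000, -2.0000], [6.0000, -3.0000, 12.5000]] (det J = 777.0000).
Solving J·Δ = −F gives Δ = (-0.7773, -0.4028, 1.8764).
Then the next iterate is (x, y, z)₁ = (0.7227, 0.0972, -1.1236).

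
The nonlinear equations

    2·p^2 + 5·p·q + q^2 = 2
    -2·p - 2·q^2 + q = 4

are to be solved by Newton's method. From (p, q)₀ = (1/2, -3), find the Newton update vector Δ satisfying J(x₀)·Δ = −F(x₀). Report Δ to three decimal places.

(-0.517, 1.920)

At (1/2, -3): F = (0.000, -26.000).
Jacobian J = [[4·p + 5·q, 5·p + 2·q], [-2, -4·q + 1]].
At the point, J = [[-13.000, -3.500], [-2.000, 13.000]] (det J = -176.000).
Solving J·Δ = −F gives Δ = (-0.517, 1.920).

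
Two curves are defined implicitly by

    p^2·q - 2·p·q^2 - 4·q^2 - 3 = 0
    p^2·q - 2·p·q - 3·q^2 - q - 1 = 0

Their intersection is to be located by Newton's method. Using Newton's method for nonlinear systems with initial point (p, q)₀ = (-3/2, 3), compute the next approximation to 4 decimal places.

At (-3/2, 3): F = (-5.2500, -15.2500).
Jacobian J = [[2·p·q - 2·q^2, p^2 - 4·p·q - 8·q], [2·p·q - 2·q, p^2 - 2·p - 6·q - 1]].
At the point, J = [[-27.0000, -3.7500], [-15.0000, -13.7500]] (det J = 315.0000).
Solving J·Δ = −F gives Δ = (-0.0476, -1.0571).
Then the next iterate is (p, q)₁ = (-1.5476, 1.9429).

(-1.5476, 1.9429)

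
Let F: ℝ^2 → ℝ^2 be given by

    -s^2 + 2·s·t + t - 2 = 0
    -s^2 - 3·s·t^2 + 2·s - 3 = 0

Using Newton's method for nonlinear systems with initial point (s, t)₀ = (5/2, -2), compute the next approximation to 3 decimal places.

(0.267, -1.975)

At (5/2, -2): F = (-20.250, -34.250).
Jacobian J = [[-2·s + 2·t, 2·s + 1], [-2·s - 3·t^2 + 2, -6·s·t]].
At the point, J = [[-9.000, 6.000], [-15.000, 30.000]] (det J = -180.000).
Solving J·Δ = −F gives Δ = (-2.233, 0.025).
Then the next iterate is (s, t)₁ = (0.267, -1.975).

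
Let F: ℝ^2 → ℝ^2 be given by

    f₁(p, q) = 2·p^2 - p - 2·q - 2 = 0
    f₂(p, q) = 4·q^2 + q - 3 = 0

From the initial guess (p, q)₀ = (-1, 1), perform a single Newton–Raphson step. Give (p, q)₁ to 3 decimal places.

At (-1, 1): F = (-1.000, 2.000).
Jacobian J = [[4·p - 1, -2], [0, 8·q + 1]].
At the point, J = [[-5.000, -2.000], [0.000, 9.000]] (det J = -45.000).
Solving J·Δ = −F gives Δ = (-0.111, -0.222).
Then the next iterate is (p, q)₁ = (-1.111, 0.778).

(-1.111, 0.778)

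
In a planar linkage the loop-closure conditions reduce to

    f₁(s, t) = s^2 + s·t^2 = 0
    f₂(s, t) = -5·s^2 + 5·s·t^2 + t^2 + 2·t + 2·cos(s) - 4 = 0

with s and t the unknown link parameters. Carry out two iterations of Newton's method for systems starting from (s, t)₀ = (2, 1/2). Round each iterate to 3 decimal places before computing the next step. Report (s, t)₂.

At (2, 1/2): F = (4.500, -21.08229).
Jacobian J = [[2·s + t^2, 2·s·t], [-10·s + 5·t^2 - 2·sin(s), 10·s·t + 2·t + 2]].
At the point, J = [[4.250, 2.000], [-20.56859, 13.000]] (det J = 96.38719).
Solving J·Δ = −F gives Δ = (-1.044, -0.031).
Then the next iterate is (s, t)₁ = (0.956, 0.469).
Round to (0.956, 0.469) and repeat: F = (1.12422, -5.20672), J = [[2.13196, 0.89673], [-10.09398, 7.42164]].
Δ = (-0.523, -0.010), so (s, t)₂ = (0.433, 0.459).

(0.433, 0.459)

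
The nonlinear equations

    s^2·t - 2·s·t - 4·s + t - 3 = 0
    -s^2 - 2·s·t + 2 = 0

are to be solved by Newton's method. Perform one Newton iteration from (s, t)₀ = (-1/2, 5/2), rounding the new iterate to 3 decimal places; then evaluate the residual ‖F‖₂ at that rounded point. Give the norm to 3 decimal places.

At (-1/2, 5/2): F = (4.625, 4.250).
Jacobian J = [[2·s·t - 2·t - 4, s^2 - 2·s + 1], [-2·s - 2·t, -2·s]].
At the point, J = [[-11.500, 2.250], [-4.000, 1.000]] (det J = -2.500).
Solving J·Δ = −F gives Δ = (-1.975, -12.150).
Then the next iterate is (s, t)₁ = (-2.475, -9.650).
Re-evaluating at (-2.475, -9.650): F = (-109.62978, -51.89313), so ‖F‖₂ = 121.291.

121.291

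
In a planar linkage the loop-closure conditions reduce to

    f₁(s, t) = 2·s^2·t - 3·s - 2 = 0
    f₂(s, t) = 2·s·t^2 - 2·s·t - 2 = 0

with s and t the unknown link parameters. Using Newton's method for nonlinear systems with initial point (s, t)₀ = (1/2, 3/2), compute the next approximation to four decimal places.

(-6.0000, 7.0000)

At (1/2, 3/2): F = (-2.7500, -1.2500).
Jacobian J = [[4·s·t - 3, 2·s^2], [2·t^2 - 2·t, 4·s·t - 2·s]].
At the point, J = [[0.0000, 0.5000], [1.5000, 2.0000]] (det J = -0.7500).
Solving J·Δ = −F gives Δ = (-6.5000, 5.5000).
Then the next iterate is (s, t)₁ = (-6.0000, 7.0000).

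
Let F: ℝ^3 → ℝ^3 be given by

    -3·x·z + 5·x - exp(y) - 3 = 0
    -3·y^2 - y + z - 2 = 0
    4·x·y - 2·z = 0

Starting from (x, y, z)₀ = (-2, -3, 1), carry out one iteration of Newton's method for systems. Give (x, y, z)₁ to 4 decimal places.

At (-2, -3, 1): F = (-7.049787, -25.0000, 22.0000).
Jacobian J = [[-3·z + 5, -exp(y), -3·x], [0, -6·y - 1, 1], [4·y, 4·x, -2]].
At the point, J = [[2.0000, -0.049787, 6.0000], [0.0000, 17.0000, 1.0000], [-12.0000, -8.0000, -2.0000]] (det J = 1172.597445).
Solving J·Δ = −F gives Δ = (0.7328, 1.4152, 0.9424).
Then the next iterate is (x, y, z)₁ = (-1.2672, -1.5848, 1.9424).

(-1.2672, -1.5848, 1.9424)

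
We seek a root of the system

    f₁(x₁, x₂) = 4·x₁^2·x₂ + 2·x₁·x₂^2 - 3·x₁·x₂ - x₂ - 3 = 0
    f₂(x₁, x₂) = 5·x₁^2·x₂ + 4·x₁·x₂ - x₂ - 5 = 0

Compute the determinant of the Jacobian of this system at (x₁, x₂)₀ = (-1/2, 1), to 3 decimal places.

J = [[8·x₁·x₂ + 2·x₂^2 - 3·x₂, 4·x₁^2 + 4·x₁·x₂ - 3·x₁ - 1], [10·x₁·x₂ + 4·x₂, 5·x₁^2 + 4·x₁ - 1]].
At the point, J = [[-5.000, -0.500], [-1.000, -1.750]].
det J = 8.250.

8.250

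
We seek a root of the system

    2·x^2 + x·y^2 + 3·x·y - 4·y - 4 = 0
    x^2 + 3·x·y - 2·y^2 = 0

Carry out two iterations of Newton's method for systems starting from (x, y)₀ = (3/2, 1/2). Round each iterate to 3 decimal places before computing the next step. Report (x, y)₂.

At (3/2, 1/2): F = (1.125, 4.000).
Jacobian J = [[4·x + y^2 + 3·y, 2·x·y + 3·x - 4], [2·x + 3·y, 3·x - 4·y]].
At the point, J = [[7.750, 2.000], [4.500, 2.500]] (det J = 10.375).
Solving J·Δ = −F gives Δ = (0.500, -2.500).
Then the next iterate is (x, y)₁ = (2.000, -2.000).
Round to (2.000, -2.000) and repeat: F = (8.000, -16.000), J = [[6.000, -6.000], [-2.000, 14.000]].
Δ = (-0.222, 1.111), so (x, y)₂ = (1.778, -0.889).

(1.778, -0.889)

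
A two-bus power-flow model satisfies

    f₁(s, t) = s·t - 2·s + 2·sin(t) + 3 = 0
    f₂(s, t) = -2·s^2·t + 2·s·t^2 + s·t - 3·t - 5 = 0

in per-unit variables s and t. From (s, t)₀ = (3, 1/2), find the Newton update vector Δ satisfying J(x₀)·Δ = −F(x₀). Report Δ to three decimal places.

(-1.578, -0.384)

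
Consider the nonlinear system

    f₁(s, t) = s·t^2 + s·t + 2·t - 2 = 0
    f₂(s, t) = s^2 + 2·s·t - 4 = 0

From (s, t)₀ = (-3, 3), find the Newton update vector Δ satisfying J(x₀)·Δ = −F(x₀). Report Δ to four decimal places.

At (-3, 3): F = (-32.0000, -13.0000).
Jacobian J = [[t^2 + t, 2·s·t + s + 2], [2·s + 2·t, 2·s]].
At the point, J = [[12.0000, -19.0000], [0.0000, -6.0000]] (det J = -72.0000).
Solving J·Δ = −F gives Δ = (-0.7639, -2.1667).

(-0.7639, -2.1667)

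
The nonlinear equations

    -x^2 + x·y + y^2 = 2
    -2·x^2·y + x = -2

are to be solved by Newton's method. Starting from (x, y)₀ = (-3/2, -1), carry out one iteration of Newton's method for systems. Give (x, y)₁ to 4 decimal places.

(-0.5425, -0.9528)

At (-3/2, -1): F = (-1.7500, 5.0000).
Jacobian J = [[-2·x + y, x + 2·y], [-4·x·y + 1, -2·x^2]].
At the point, J = [[2.0000, -3.5000], [-5.0000, -4.5000]] (det J = -26.5000).
Solving J·Δ = −F gives Δ = (0.9575, 0.0472).
Then the next iterate is (x, y)₁ = (-0.5425, -0.9528).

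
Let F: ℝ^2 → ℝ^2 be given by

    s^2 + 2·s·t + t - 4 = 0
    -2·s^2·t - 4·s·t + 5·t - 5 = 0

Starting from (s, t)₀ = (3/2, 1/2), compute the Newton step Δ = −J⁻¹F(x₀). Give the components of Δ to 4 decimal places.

(14.8125, -14.8750)

At (3/2, 1/2): F = (0.2500, -7.7500).
Jacobian J = [[2·s + 2·t, 2·s + 1], [-4·s·t - 4·t, -2·s^2 - 4·s + 5]].
At the point, J = [[4.0000, 4.0000], [-5.0000, -5.5000]] (det J = -2.0000).
Solving J·Δ = −F gives Δ = (14.8125, -14.8750).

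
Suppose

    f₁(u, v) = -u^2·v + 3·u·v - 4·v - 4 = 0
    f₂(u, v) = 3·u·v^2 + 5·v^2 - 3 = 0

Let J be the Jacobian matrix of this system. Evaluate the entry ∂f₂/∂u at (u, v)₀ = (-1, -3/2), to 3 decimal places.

6.750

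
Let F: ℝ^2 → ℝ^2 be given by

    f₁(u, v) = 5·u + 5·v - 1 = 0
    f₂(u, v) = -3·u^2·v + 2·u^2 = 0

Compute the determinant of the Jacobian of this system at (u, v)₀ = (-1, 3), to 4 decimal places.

-85.0000

J = [[5, 5], [-6·u·v + 4·u, -3·u^2]].
At the point, J = [[5.0000, 5.0000], [14.0000, -3.0000]].
det J = -85.0000.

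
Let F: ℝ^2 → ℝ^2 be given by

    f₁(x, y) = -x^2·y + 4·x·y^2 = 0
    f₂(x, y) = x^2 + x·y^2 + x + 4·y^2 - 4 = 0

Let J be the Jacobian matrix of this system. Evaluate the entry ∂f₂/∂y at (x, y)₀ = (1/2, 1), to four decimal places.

∂f₂/∂y = 2·x·y + 8·y.
At (1/2, 1) this is 9.0000.

9.0000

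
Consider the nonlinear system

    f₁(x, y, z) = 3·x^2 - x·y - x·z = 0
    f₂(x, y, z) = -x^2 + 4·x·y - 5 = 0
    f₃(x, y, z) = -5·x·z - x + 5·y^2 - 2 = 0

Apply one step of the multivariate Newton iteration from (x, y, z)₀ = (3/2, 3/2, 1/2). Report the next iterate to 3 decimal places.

(1.072, 1.423, 1.078)

At (3/2, 3/2, 1/2): F = (3.750, 1.750, 4.000).
Jacobian J = [[6·x - y - z, -x, -x], [-2·x + 4·y, 4·x, 0], [-5·z - 1, 10·y, -5·x]].
At the point, J = [[7.000, -1.500, -1.500], [3.000, 6.000, 0.000], [-3.500, 15.000, -7.500]] (det J = -447.750).
Solving J·Δ = −F gives Δ = (-0.428, -0.077, 0.578).
Then the next iterate is (x, y, z)₁ = (1.072, 1.423, 1.078).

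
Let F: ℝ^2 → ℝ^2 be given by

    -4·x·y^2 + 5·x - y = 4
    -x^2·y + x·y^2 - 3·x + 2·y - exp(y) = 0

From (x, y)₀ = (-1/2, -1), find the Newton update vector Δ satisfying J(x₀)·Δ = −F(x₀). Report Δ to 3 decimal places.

At (-1/2, -1): F = (-3.500, -1.11788).
Jacobian J = [[-4·y^2 + 5, -8·x·y - 1], [-2·x·y + y^2 - 3, -x^2 + 2·x·y - exp(y) + 2]].
At the point, J = [[1.000, -5.000], [-3.000, 2.38212]] (det J = -12.61788).
Solving J·Δ = −F gives Δ = (-1.104, -0.921).

(-1.104, -0.921)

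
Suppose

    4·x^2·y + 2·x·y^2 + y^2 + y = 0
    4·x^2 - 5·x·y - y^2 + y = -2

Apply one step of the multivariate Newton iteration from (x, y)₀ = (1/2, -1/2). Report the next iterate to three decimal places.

At (1/2, -1/2): F = (-0.500, 3.500).
Jacobian J = [[8·x·y + 2·y^2, 4·x^2 + 4·x·y + 2·y + 1], [8·x - 5·y, -5·x - 2·y + 1]].
At the point, J = [[-1.500, 0.000], [6.500, -0.500]] (det J = 0.750).
Solving J·Δ = −F gives Δ = (-0.333, 2.667).
Then the next iterate is (x, y)₁ = (0.167, 2.167).

(0.167, 2.167)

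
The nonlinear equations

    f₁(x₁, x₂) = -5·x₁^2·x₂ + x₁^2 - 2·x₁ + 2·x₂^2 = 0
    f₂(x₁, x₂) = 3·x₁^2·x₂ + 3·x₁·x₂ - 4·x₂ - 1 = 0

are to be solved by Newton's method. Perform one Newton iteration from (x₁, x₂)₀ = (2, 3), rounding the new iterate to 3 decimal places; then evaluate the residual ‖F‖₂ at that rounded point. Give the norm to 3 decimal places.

17.130

At (2, 3): F = (-42.000, 41.000).
Jacobian J = [[-10·x₁·x₂ + 2·x₁ - 2, -5·x₁^2 + 4·x₂], [6·x₁·x₂ + 3·x₂, 3·x₁^2 + 3·x₁ - 4]].
At the point, J = [[-58.000, -8.000], [45.000, 14.000]] (det J = -452.000).
Solving J·Δ = −F gives Δ = (-0.575, -1.080).
Then the next iterate is (x₁, x₂)₁ = (1.425, 1.920).
Re-evaluating at (1.425, 1.920): F = (-12.94057, 11.22440), so ‖F‖₂ = 17.130.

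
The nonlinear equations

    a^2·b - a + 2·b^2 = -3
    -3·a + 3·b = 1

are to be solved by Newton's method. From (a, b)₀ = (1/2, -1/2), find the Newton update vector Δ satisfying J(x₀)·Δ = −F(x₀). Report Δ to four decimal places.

At (1/2, -1/2): F = (2.8750, -4.0000).
Jacobian J = [[2·a·b - 1, a^2 + 4·b], [-3, 3]].
At the point, J = [[-1.5000, -1.7500], [-3.0000, 3.0000]] (det J = -9.7500).
Solving J·Δ = −F gives Δ = (0.1667, 1.5000).

(0.1667, 1.5000)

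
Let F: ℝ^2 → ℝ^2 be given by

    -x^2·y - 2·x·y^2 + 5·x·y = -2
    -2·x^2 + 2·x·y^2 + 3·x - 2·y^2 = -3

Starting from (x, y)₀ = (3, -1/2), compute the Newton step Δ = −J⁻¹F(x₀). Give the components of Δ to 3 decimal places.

At (3, -1/2): F = (-2.500, -5.000).
Jacobian J = [[-2·x·y - 2·y^2 + 5·y, -x^2 - 4·x·y + 5·x], [-4·x + 2·y^2 + 3, 4·x·y - 4·y]].
At the point, J = [[0.000, 12.000], [-8.500, -4.000]] (det J = 102.000).
Solving J·Δ = −F gives Δ = (-0.686, 0.208).

(-0.686, 0.208)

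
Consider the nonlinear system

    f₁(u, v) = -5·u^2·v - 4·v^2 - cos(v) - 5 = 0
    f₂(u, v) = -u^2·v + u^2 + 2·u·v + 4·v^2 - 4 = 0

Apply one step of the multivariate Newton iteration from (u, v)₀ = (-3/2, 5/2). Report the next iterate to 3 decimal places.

(-0.866, 1.405)

At (-3/2, 5/2): F = (-57.32386, 10.125).
Jacobian J = [[-10·u·v, -5·u^2 - 8·v + sin(v)], [-2·u·v + 2·u + 2·v, -u^2 + 2·u + 8·v]].
At the point, J = [[37.500, -30.65153], [9.500, 14.750]] (det J = 844.31451).
Solving J·Δ = −F gives Δ = (0.634, -1.095).
Then the next iterate is (u, v)₁ = (-0.866, 1.405).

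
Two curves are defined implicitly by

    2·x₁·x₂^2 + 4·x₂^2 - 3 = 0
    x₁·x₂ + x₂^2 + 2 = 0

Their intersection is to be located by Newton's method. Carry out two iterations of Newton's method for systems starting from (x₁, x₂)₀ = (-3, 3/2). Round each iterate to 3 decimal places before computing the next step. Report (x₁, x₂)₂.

(66.098, 13.302)

At (-3, 3/2): F = (-7.500, -0.250).
Jacobian J = [[2·x₂^2, 4·x₁·x₂ + 8·x₂], [x₂, x₁ + 2·x₂]].
At the point, J = [[4.500, -6.000], [1.500, 0.000]] (det J = 9.000).
Solving J·Δ = −F gives Δ = (0.167, -1.125).
Then the next iterate is (x₁, x₂)₁ = (-2.833, 0.375).
Round to (-2.833, 0.375) and repeat: F = (-3.23428, 1.07825), J = [[0.28125, -1.24950], [0.375, -2.083]].
Δ = (68.931, 12.927), so (x₁, x₂)₂ = (66.098, 13.302).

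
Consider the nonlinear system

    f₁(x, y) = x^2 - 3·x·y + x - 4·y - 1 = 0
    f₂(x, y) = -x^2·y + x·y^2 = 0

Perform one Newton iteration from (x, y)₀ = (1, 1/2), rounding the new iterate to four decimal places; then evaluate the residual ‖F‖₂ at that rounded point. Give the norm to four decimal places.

At (1, 1/2): F = (-2.5000, -0.2500).
Jacobian J = [[2·x - 3·y + 1, -3·x - 4], [-2·x·y + y^2, -x^2 + 2·x·y]].
At the point, J = [[1.5000, -7.0000], [-0.7500, 0.0000]] (det J = -5.2500).
Solving J·Δ = −F gives Δ = (-0.3333, -0.4286).
Then the next iterate is (x, y)₁ = (0.6667, 0.0714).
Re-evaluating at (0.6667, 0.0714): F = (-0.317218, -0.028338), so ‖F‖₂ = 0.3185.

0.3185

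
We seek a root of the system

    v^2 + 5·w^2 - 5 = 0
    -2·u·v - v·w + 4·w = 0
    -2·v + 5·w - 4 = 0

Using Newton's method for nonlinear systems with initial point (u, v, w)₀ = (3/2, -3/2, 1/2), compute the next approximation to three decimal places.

At (3/2, -3/2, 1/2): F = (-1.500, 7.250, 1.500).
Jacobian J = [[0, 2·v, 10·w], [-2·v, -2·u - w, -v + 4], [0, -2, 5]].
At the point, J = [[0.000, -3.000, 5.000], [3.000, -3.500, 5.500], [0.000, -2.000, 5.000]] (det J = 15.000).
Solving J·Δ = −F gives Δ = (-3.167, -3.000, -1.500).
Then the next iterate is (u, v, w)₁ = (-1.667, -4.500, -1.000).

(-1.667, -4.500, -1.000)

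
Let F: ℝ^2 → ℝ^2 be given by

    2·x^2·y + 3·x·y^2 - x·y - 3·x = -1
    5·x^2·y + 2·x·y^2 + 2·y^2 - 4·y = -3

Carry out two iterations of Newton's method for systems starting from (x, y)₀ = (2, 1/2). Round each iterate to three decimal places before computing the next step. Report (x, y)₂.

At (2, 1/2): F = (-0.500, 12.500).
Jacobian J = [[4·x·y + 3·y^2 - y - 3, 2·x^2 + 6·x·y - x], [10·x·y + 2·y^2, 5·x^2 + 4·x·y + 4·y - 4]].
At the point, J = [[1.250, 12.000], [10.500, 22.000]] (det J = -98.500).
Solving J·Δ = −F gives Δ = (-1.635, 0.212).
Then the next iterate is (x, y)₁ = (0.365, 0.712).
Round to (0.365, 0.712) and repeat: F = (0.38994, 2.01024), J = [[-1.15165, 1.46073], [3.61269, 0.55364]].
Δ = (-0.460, -0.630), so (x, y)₂ = (-0.095, 0.082).

(-0.095, 0.082)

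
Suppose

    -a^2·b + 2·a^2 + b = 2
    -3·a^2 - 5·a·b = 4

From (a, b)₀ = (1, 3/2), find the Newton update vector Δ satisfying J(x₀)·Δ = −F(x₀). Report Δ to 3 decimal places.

At (1, 3/2): F = (0.000, -14.500).
Jacobian J = [[-2·a·b + 4·a, -a^2 + 1], [-6·a - 5·b, -5·a]].
At the point, J = [[1.000, 0.000], [-13.500, -5.000]] (det J = -5.000).
Solving J·Δ = −F gives Δ = (0.000, -2.900).

(0.000, -2.900)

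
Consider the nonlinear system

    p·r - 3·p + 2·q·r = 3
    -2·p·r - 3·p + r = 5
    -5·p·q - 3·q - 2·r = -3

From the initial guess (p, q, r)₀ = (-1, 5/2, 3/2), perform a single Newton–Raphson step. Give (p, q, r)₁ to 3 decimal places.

(-0.765, 1.103, 1.136)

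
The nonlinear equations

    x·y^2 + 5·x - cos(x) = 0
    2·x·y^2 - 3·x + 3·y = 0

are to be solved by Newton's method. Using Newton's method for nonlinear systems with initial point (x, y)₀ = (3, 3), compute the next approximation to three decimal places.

At (3, 3): F = (42.98999, 54.000).
Jacobian J = [[y^2 + sin(x) + 5, 2·x·y], [2·y^2 - 3, 4·x·y + 3]].
At the point, J = [[14.14112, 18.000], [15.000, 39.000]] (det J = 281.50368).
Solving J·Δ = −F gives Δ = (-2.503, -0.422).
Then the next iterate is (x, y)₁ = (0.497, 2.578).

(0.497, 2.578)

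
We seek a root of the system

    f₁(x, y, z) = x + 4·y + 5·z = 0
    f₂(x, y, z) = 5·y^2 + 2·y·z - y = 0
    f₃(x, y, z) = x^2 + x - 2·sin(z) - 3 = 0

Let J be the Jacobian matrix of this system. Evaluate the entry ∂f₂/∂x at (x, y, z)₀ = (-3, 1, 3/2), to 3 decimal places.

∂f₂/∂x = 0.
At (-3, 1, 3/2) this is 0.000.

0.000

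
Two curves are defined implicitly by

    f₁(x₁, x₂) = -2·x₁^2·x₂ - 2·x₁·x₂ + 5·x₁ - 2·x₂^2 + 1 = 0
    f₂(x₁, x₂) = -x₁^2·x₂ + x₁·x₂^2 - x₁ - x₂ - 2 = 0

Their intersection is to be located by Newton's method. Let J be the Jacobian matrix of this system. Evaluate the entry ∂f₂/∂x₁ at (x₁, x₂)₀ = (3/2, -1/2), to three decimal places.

0.750

∂f₂/∂x₁ = -2·x₁·x₂ + x₂^2 - 1.
At (3/2, -1/2) this is 0.750.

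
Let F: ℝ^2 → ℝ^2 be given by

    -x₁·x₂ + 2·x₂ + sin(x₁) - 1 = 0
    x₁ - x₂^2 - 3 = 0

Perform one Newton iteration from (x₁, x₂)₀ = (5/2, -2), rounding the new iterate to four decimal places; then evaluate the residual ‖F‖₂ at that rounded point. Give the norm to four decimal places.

At (5/2, -2): F = (0.598472, -4.5000).
Jacobian J = [[-x₂ + cos(x₁), -x₁ + 2], [1, -2·x₂]].
At the point, J = [[1.198856, -0.5000], [1.0000, 4.0000]] (det J = 5.295426).
Solving J·Δ = −F gives Δ = (-0.0272, 1.1318).
Then the next iterate is (x₁, x₂)₁ = (2.4728, -0.8682).
Re-evaluating at (2.4728, -0.8682): F = (0.030524, -1.280971), so ‖F‖₂ = 1.2813.

1.2813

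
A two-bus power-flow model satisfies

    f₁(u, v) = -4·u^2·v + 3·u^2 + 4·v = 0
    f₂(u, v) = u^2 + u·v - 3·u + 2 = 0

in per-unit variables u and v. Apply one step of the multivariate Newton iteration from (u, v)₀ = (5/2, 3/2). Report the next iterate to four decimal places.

At (5/2, 3/2): F = (-12.7500, 4.5000).
Jacobian J = [[-8·u·v + 6·u, -4·u^2 + 4], [2·u + v - 3, u]].
At the point, J = [[-15.0000, -21.0000], [3.5000, 2.5000]] (det J = 36.0000).
Solving J·Δ = −F gives Δ = (-1.7396, 0.6354).
Then the next iterate is (u, v)₁ = (0.7604, 2.1354).

(0.7604, 2.1354)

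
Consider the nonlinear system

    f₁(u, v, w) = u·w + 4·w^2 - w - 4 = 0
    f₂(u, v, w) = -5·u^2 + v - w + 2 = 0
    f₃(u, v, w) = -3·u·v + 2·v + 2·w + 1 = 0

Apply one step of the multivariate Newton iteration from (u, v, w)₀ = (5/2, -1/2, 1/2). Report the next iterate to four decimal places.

At (5/2, -1/2, 1/2): F = (-2.2500, -30.2500, 4.7500).
Jacobian J = [[w, 0, u + 8·w - 1], [-10·u, 1, -1], [-3·v, -3·u + 2, 2]].
At the point, J = [[0.5000, 0.0000, 5.5000], [-25.0000, 1.0000, -1.0000], [1.5000, -5.5000, 2.0000]] (det J = 746.2500).
Solving J·Δ = −F gives Δ = (-1.2018, 0.7244, 0.5183).
Then the next iterate is (u, v, w)₁ = (1.2982, 0.2244, 1.0183).

(1.2982, 0.2244, 1.0183)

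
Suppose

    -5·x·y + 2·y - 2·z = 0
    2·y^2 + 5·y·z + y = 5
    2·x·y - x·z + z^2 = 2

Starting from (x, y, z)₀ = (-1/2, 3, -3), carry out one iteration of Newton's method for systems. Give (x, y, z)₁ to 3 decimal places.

(0.106, 1.455, -1.273)

At (-1/2, 3, -3): F = (19.500, -29.000, 2.500).
Jacobian J = [[-5·y, -5·x + 2, -2], [0, 4·y + 5·z + 1, 5·y], [2·y - z, 2·x, -x + 2·z]].
At the point, J = [[-15.000, 4.500, -2.000], [0.000, -2.000, 15.000], [9.000, -1.000, -5.500]] (det J = 181.500).
Solving J·Δ = −F gives Δ = (0.606, -1.545, 1.727).
Then the next iterate is (x, y, z)₁ = (0.106, 1.455, -1.273).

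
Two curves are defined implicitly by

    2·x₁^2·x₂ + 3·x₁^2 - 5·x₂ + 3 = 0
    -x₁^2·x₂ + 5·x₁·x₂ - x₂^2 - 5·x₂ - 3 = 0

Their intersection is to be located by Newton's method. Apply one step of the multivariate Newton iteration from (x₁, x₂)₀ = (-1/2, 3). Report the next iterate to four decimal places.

(-0.3800, 0.5934)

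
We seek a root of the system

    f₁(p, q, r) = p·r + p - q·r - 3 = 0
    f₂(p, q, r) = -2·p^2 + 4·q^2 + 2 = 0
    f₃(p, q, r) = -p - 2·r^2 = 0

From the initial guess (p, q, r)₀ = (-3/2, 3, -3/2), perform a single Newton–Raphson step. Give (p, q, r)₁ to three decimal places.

At (-3/2, 3, -3/2): F = (2.250, 33.500, -3.000).
Jacobian J = [[r + 1, -r, p - q], [-4·p, 8·q, 0], [-1, 0, -4·r]].
At the point, J = [[-0.500, 1.500, -4.500], [6.000, 24.000, 0.000], [-1.000, 0.000, 6.000]] (det J = -234.000).
Solving J·Δ = −F gives Δ = (-1.288, -1.074, 0.285).
Then the next iterate is (p, q, r)₁ = (-2.788, 1.926, -1.215).

(-2.788, 1.926, -1.215)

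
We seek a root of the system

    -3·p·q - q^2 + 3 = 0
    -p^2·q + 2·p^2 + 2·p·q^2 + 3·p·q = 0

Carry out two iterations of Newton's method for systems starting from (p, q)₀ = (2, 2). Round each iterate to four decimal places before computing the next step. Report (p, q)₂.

At (2, 2): F = (-13.0000, 28.0000).
Jacobian J = [[-3·q, -3·p - 2·q], [-2·p·q + 4·p + 2·q^2 + 3·q, -p^2 + 4·p·q + 3·p]].
At the point, J = [[-6.0000, -10.0000], [14.0000, 18.0000]] (det J = 32.0000).
Solving J·Δ = −F gives Δ = (-1.4375, -0.4375).
Then the next iterate is (p, q)₁ = (0.5625, 1.5625).
Round to (0.5625, 1.5625) and repeat: F = (-2.078125, 5.521729), J = [[-4.6875, -4.8125], [10.0625, 4.886719]].
Δ = (-0.6434, 0.1948), so (p, q)₂ = (-0.0809, 1.7573).

(-0.0809, 1.7573)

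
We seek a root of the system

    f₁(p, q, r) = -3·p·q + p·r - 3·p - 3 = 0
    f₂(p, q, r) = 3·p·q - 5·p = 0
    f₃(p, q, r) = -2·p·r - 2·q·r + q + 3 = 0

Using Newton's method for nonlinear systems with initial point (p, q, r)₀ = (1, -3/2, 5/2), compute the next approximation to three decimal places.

(0.986, 1.623, 10.925)

At (1, -3/2, 5/2): F = (1.000, -9.500, 4.000).
Jacobian J = [[-3·q + r - 3, -3·p, p], [3·q - 5, 3·p, 0], [-2·r, -2·r + 1, -2·p - 2·q]].
At the point, J = [[4.000, -3.000, 1.000], [-9.500, 3.000, 0.000], [-5.000, -4.000, 1.000]] (det J = 36.500).
Solving J·Δ = −F gives Δ = (-0.014, 3.123, 8.425).
Then the next iterate is (p, q, r)₁ = (0.986, 1.623, 10.925).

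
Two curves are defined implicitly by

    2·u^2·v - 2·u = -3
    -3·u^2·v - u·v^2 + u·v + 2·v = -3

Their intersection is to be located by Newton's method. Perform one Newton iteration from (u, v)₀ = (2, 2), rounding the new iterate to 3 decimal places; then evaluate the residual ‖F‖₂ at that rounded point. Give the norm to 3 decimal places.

At (2, 2): F = (15.000, -21.000).
Jacobian J = [[4·u·v - 2, 2·u^2], [-6·u·v - v^2 + v, -3·u^2 - 2·u·v + u + 2]].
At the point, J = [[14.000, 8.000], [-26.000, -16.000]] (det J = -16.000).
Solving J·Δ = −F gives Δ = (-4.500, 6.000).
Then the next iterate is (u, v)₁ = (-2.500, 8.000).
Re-evaluating at (-2.500, 8.000): F = (108.000, 9.000), so ‖F‖₂ = 108.374.

108.374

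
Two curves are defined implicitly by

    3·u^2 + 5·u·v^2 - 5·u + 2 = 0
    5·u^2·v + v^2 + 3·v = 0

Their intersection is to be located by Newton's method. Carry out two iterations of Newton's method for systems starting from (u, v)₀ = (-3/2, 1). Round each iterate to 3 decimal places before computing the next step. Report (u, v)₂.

At (-3/2, 1): F = (8.750, 15.250).
Jacobian J = [[6·u + 5·v^2 - 5, 10·u·v], [10·u·v, 5·u^2 + 2·v + 3]].
At the point, J = [[-9.000, -15.000], [-15.000, 16.250]] (det J = -371.250).
Solving J·Δ = −F gives Δ = (0.999, -0.016).
Then the next iterate is (u, v)₁ = (-0.501, 0.984).
Round to (-0.501, 0.984) and repeat: F = (2.83252, 5.15518), J = [[-3.16472, -4.92984], [-4.92984, 6.22300]].
Δ = (0.978, -0.053), so (u, v)₂ = (0.477, 0.931).

(0.477, 0.931)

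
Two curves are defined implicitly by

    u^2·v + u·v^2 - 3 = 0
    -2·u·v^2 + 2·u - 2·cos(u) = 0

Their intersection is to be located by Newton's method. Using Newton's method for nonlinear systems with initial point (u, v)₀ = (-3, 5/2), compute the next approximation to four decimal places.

(-2.3173, 1.6294)

At (-3, 5/2): F = (0.7500, 33.479985).
Jacobian J = [[2·u·v + v^2, u^2 + 2·u·v], [-2·v^2 + 2·sin(u) + 2, -4·u·v]].
At the point, J = [[-8.7500, -6.0000], [-10.782240, 30.0000]] (det J = -327.193440).
Solving J·Δ = −F gives Δ = (0.6827, -0.8706).
Then the next iterate is (u, v)₁ = (-2.3173, 1.6294).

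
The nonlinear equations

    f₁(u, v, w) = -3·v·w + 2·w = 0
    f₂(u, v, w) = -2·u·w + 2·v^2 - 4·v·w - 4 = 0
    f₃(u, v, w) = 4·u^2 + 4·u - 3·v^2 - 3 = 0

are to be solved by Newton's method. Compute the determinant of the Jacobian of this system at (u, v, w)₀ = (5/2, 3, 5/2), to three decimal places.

2766.000

J = [[0, -3·w, -3·v + 2], [-2·w, 4·v - 4·w, -2·u - 4·v], [8·u + 4, -6·v, 0]].
At the point, J = [[0.000, -7.500, -7.000], [-5.000, 2.000, -17.000], [24.000, -18.000, 0.000]].
det J = 2766.000.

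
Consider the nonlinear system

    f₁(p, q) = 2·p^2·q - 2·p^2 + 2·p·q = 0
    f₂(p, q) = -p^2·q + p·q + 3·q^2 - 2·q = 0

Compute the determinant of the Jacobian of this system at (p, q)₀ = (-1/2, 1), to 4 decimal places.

7.5000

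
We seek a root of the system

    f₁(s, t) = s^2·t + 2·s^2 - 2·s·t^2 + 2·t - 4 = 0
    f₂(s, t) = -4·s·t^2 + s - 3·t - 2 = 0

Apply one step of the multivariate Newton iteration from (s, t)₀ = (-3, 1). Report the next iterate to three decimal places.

(-1.407, 1.037)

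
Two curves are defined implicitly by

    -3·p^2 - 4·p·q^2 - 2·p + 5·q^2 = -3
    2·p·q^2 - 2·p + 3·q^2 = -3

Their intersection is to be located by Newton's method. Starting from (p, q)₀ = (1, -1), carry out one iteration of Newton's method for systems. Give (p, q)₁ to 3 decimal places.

At (1, -1): F = (-1.000, 6.000).
Jacobian J = [[-6·p - 4·q^2 - 2, -8·p·q + 10·q], [2·q^2 - 2, 4·p·q + 6·q]].
At the point, J = [[-12.000, -2.000], [0.000, -10.000]] (det J = 120.000).
Solving J·Δ = −F gives Δ = (-0.183, 0.600).
Then the next iterate is (p, q)₁ = (0.817, -0.400).

(0.817, -0.400)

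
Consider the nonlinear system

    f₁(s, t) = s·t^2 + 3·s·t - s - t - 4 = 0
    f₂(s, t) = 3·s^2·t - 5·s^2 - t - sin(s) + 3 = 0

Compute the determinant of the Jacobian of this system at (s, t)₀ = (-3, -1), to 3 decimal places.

117.960

J = [[t^2 + 3·t - 1, 2·s·t + 3·s - 1], [6·s·t - 10·s - cos(s), 3·s^2 - 1]].
At the point, J = [[-3.000, -4.000], [48.98999, 26.000]].
det J = 117.960.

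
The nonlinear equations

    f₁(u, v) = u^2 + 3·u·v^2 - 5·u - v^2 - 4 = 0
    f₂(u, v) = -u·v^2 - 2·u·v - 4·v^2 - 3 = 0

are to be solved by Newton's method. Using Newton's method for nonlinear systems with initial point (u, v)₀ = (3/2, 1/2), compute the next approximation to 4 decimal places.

(-4.6167, 0.7083)

At (3/2, 1/2): F = (-8.3750, -5.8750).
Jacobian J = [[2·u + 3·v^2 - 5, 6·u·v - 2·v], [-v^2 - 2·v, -2·u·v - 2·u - 8·v]].
At the point, J = [[-1.2500, 3.5000], [-1.2500, -8.5000]] (det J = 15.0000).
Solving J·Δ = −F gives Δ = (-6.1167, 0.2083).
Then the next iterate is (u, v)₁ = (-4.6167, 0.7083).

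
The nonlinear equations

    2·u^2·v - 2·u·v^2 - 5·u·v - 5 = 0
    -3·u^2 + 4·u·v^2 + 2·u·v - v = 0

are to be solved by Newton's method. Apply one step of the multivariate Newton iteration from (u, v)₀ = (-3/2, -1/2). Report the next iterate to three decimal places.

(-0.996, 0.359)

At (-3/2, -1/2): F = (-10.250, -6.250).
Jacobian J = [[4·u·v - 2·v^2 - 5·v, 2·u^2 - 4·u·v - 5·u], [-6·u + 4·v^2 + 2·v, 8·u·v + 2·u - 1]].
At the point, J = [[5.000, 9.000], [9.000, 2.000]] (det J = -71.000).
Solving J·Δ = −F gives Δ = (0.504, 0.859).
Then the next iterate is (u, v)₁ = (-0.996, 0.359).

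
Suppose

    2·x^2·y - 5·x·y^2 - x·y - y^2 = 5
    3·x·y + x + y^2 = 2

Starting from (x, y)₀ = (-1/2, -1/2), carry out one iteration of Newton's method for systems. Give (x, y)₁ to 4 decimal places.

At (-1/2, -1/2): F = (-5.1250, -1.5000).
Jacobian J = [[4·x·y - 5·y^2 - y, 2·x^2 - 10·x·y - x - 2·y], [3·y + 1, 3·x + 2·y]].
At the point, J = [[0.2500, -0.5000], [-0.5000, -2.5000]] (det J = -0.8750).
Solving J·Δ = −F gives Δ = (13.7857, -3.3571).
Then the next iterate is (x, y)₁ = (13.2857, -3.8571).

(13.2857, -3.8571)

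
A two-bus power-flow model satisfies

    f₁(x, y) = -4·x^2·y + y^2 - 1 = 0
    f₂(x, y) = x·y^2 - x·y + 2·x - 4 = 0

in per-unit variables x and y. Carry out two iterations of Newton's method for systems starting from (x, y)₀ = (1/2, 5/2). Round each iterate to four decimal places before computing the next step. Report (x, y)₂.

At (1/2, 5/2): F = (2.7500, -1.1250).
Jacobian J = [[-8·x·y, -4·x^2 + 2·y], [y^2 - y + 2, 2·x·y - x]].
At the point, J = [[-10.0000, 4.0000], [5.7500, 2.0000]] (det J = -43.0000).
Solving J·Δ = −F gives Δ = (0.2326, -0.1061).
Then the next iterate is (x, y)₁ = (0.7326, 2.3939).
Round to (0.7326, 2.3939) and repeat: F = (-0.408494, -0.090218), J = [[-14.030169, 2.640989], [5.336857, 2.774942]].
Δ = (-0.0169, 0.0650), so (x, y)₂ = (0.7157, 2.4589).

(0.7157, 2.4589)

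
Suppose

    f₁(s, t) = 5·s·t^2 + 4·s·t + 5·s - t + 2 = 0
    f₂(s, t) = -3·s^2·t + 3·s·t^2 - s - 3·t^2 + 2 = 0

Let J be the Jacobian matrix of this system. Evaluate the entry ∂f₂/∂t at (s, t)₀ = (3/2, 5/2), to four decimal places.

0.7500

∂f₂/∂t = -3·s^2 + 6·s·t - 6·t.
At (3/2, 5/2) this is 0.7500.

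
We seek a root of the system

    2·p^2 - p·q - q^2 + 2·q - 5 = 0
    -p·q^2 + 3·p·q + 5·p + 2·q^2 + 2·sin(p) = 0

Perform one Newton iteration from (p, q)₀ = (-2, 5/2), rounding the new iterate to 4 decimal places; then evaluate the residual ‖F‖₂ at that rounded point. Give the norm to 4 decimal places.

1.1154

At (-2, 5/2): F = (6.7500, -1.818595).
Jacobian J = [[4·p - q, -p - 2·q + 2], [-q^2 + 3·q + 2·cos(p) + 5, -2·p·q + 3·p + 4·q]].
At the point, J = [[-10.5000, -1.0000], [5.417706, 14.0000]] (det J = -141.582294).
Solving J·Δ = −F gives Δ = (0.6546, -0.1234).
Then the next iterate is (p, q)₁ = (-1.3454, 2.3766).
Re-evaluating at (-1.3454, 2.3766): F = (0.922652, 0.626736), so ‖F‖₂ = 1.1154.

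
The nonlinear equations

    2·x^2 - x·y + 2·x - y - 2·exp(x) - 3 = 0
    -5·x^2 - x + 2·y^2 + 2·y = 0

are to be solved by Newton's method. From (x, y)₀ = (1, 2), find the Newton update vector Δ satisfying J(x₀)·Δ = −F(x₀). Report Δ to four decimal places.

(-1.9899, -2.7889)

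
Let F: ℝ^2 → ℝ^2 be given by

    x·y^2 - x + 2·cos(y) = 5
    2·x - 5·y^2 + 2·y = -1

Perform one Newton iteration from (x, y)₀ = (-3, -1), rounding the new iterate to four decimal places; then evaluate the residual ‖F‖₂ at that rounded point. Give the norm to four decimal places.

3.4444

At (-3, -1): F = (-3.919395, -12.0000).
Jacobian J = [[y^2 - 1, 2·x·y - 2·sin(y)], [2, -10·y + 2]].
At the point, J = [[0.0000, 7.682942], [2.0000, 12.0000]] (det J = -15.365884).
Solving J·Δ = −F gives Δ = (2.9391, 0.5101).
Then the next iterate is (x, y)₁ = (-0.0609, -0.4899).
Re-evaluating at (-0.0609, -0.4899): F = (-3.188956, -1.301610), so ‖F‖₂ = 3.4444.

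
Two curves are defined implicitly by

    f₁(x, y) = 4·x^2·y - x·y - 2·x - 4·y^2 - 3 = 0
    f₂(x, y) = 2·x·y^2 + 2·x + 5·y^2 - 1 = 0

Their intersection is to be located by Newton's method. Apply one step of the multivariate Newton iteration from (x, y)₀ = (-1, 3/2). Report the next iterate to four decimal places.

(-0.9601, 1.0545)

At (-1, 3/2): F = (-2.5000, 3.7500).
Jacobian J = [[8·x·y - y - 2, 4·x^2 - x - 8·y], [2·y^2 + 2, 4·x·y + 10·y]].
At the point, J = [[-15.5000, -7.0000], [6.5000, 9.0000]] (det J = -94.0000).
Solving J·Δ = −F gives Δ = (0.0399, -0.4455).
Then the next iterate is (x, y)₁ = (-0.9601, 1.0545).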